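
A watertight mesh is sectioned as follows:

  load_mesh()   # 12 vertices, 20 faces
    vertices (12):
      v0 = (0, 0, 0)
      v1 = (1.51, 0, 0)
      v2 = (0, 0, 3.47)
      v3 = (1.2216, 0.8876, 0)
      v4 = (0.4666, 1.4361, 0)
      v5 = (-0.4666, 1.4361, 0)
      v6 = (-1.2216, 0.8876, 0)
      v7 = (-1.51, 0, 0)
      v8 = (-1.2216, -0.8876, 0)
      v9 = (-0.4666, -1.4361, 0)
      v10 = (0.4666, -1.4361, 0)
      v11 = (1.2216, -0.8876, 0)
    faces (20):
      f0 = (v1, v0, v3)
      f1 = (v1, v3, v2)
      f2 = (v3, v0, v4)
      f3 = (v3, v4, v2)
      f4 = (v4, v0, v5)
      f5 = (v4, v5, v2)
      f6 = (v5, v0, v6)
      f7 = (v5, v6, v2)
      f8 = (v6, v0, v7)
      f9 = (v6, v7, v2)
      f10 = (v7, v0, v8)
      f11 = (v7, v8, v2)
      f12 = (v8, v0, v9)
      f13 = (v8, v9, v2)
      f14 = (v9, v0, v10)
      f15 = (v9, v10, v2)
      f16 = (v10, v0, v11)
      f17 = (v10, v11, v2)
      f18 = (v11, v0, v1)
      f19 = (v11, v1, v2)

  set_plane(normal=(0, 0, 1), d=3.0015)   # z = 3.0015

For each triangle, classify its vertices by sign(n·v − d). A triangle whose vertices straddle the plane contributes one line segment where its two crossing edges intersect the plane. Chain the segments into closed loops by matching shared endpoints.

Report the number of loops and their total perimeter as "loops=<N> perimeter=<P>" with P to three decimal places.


loops=1 perimeter=1.260

Straddling triangles (10 of 20):
  (v1,v3,v2) [--+] → (0.164934, 0.119839, 3.0015)–(0.203872, 0, 3.0015)  len=0.1260
  (v3,v4,v2) [--+] → (0.0629977, 0.193894, 3.0015)–(0.164934, 0.119839, 3.0015)  len=0.1260
  (v4,v5,v2) [--+] → (-0.0629977, 0.193894, 3.0015)–(0.0629977, 0.193894, 3.0015)  len=0.1260
  (v5,v6,v2) [--+] → (-0.164934, 0.119839, 3.0015)–(-0.0629977, 0.193894, 3.0015)  len=0.1260
  (v6,v7,v2) [--+] → (-0.203872, 0, 3.0015)–(-0.164934, 0.119839, 3.0015)  len=0.1260
  (v7,v8,v2) [--+] → (-0.164934, -0.119839, 3.0015)–(-0.203872, 0, 3.0015)  len=0.1260
  (v8,v9,v2) [--+] → (-0.0629977, -0.193894, 3.0015)–(-0.164934, -0.119839, 3.0015)  len=0.1260
  (v9,v10,v2) [--+] → (0.0629977, -0.193894, 3.0015)–(-0.0629977, -0.193894, 3.0015)  len=0.1260
  (v10,v11,v2) [--+] → (0.164934, -0.119839, 3.0015)–(0.0629977, -0.193894, 3.0015)  len=0.1260
  (v11,v1,v2) [--+] → (0.203872, 0, 3.0015)–(0.164934, -0.119839, 3.0015)  len=0.1260

Chained into 1 loop(s):
  loop 1: 10 segments, perimeter = 1.2600
Total perimeter = 1.260


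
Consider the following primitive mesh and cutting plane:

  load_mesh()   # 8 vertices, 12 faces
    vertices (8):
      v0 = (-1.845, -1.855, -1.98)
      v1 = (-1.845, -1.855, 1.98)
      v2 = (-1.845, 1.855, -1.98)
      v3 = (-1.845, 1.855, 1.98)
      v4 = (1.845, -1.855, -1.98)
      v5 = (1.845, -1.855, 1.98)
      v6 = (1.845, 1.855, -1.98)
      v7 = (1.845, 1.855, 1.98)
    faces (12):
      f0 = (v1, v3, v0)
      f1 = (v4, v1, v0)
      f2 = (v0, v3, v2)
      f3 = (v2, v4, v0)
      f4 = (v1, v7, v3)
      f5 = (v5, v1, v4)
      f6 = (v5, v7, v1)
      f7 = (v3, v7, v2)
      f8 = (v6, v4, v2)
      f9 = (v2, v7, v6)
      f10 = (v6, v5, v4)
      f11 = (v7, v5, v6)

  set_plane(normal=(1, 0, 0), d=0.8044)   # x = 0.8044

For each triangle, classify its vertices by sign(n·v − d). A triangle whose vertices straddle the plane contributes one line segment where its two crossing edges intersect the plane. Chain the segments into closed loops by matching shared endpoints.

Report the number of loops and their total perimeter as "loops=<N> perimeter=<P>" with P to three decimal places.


Straddling triangles (8 of 12):
  (v4,v1,v0) [+--] → (0.8044, -1.855, -0.863259)–(0.8044, -1.855, -1.98)  len=1.1167
  (v2,v4,v0) [-+-] → (0.8044, -0.80876, -1.98)–(0.8044, -1.855, -1.98)  len=1.0462
  (v1,v7,v3) [-+-] → (0.8044, 0.80876, 1.98)–(0.8044, 1.855, 1.98)  len=1.0462
  (v5,v1,v4) [+-+] → (0.8044, -1.855, 1.98)–(0.8044, -1.855, -0.863259)  len=2.8433
  (v5,v7,v1) [++-] → (0.8044, 0.80876, 1.98)–(0.8044, -1.855, 1.98)  len=2.6638
  (v3,v7,v2) [-+-] → (0.8044, 1.855, 1.98)–(0.8044, 1.855, 0.863259)  len=1.1167
  (v6,v4,v2) [++-] → (0.8044, -0.80876, -1.98)–(0.8044, 1.855, -1.98)  len=2.6638
  (v2,v7,v6) [-++] → (0.8044, 1.855, 0.863259)–(0.8044, 1.855, -1.98)  len=2.8433

Chained into 1 loop(s):
  loop 1: 8 segments, perimeter = 15.3400
Total perimeter = 15.340

loops=1 perimeter=15.340


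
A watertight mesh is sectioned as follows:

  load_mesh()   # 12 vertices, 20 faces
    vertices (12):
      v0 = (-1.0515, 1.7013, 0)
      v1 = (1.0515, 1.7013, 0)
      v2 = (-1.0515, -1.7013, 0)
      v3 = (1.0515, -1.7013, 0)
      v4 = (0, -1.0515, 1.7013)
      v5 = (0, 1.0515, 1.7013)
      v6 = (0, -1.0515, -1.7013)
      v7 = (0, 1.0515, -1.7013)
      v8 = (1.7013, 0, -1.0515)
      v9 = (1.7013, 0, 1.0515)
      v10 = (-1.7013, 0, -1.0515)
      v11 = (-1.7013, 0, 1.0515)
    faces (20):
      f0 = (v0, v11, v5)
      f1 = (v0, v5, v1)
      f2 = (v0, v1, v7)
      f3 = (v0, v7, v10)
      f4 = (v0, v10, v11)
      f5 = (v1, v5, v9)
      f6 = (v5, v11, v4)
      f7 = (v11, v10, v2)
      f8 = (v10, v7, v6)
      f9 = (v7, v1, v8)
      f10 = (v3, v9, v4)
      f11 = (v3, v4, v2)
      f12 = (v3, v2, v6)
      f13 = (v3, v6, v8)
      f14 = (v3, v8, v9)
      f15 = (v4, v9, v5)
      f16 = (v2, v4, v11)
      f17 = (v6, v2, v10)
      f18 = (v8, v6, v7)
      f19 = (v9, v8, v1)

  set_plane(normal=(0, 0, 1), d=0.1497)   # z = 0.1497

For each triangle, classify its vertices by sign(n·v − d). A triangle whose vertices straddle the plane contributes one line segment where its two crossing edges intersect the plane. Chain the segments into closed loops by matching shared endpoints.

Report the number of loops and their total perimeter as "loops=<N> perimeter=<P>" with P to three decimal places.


Straddling triangles (10 of 20):
  (v0,v11,v5) [-++] → (-1.14401, 1.45909, 0.1497)–(-0.958977, 1.64412, 0.1497)  len=0.2617
  (v0,v5,v1) [-+-] → (-0.958977, 1.64412, 0.1497)–(0.958977, 1.64412, 0.1497)  len=1.9180
  (v0,v10,v11) [--+] → (-1.7013, 0, 0.1497)–(-1.14401, 1.45909, 0.1497)  len=1.5619
  (v1,v5,v9) [-++] → (0.958977, 1.64412, 0.1497)–(1.14401, 1.45909, 0.1497)  len=0.2617
  (v11,v10,v2) [+--] → (-1.7013, 0, 0.1497)–(-1.14401, -1.45909, 0.1497)  len=1.5619
  (v3,v9,v4) [-++] → (1.14401, -1.45909, 0.1497)–(0.958977, -1.64412, 0.1497)  len=0.2617
  (v3,v4,v2) [-+-] → (0.958977, -1.64412, 0.1497)–(-0.958977, -1.64412, 0.1497)  len=1.9180
  (v3,v8,v9) [--+] → (1.7013, 0, 0.1497)–(1.14401, -1.45909, 0.1497)  len=1.5619
  (v2,v4,v11) [-++] → (-0.958977, -1.64412, 0.1497)–(-1.14401, -1.45909, 0.1497)  len=0.2617
  (v9,v8,v1) [+--] → (1.7013, 0, 0.1497)–(1.14401, 1.45909, 0.1497)  len=1.5619

Chained into 1 loop(s):
  loop 1: 10 segments, perimeter = 11.1302
Total perimeter = 11.130

loops=1 perimeter=11.130


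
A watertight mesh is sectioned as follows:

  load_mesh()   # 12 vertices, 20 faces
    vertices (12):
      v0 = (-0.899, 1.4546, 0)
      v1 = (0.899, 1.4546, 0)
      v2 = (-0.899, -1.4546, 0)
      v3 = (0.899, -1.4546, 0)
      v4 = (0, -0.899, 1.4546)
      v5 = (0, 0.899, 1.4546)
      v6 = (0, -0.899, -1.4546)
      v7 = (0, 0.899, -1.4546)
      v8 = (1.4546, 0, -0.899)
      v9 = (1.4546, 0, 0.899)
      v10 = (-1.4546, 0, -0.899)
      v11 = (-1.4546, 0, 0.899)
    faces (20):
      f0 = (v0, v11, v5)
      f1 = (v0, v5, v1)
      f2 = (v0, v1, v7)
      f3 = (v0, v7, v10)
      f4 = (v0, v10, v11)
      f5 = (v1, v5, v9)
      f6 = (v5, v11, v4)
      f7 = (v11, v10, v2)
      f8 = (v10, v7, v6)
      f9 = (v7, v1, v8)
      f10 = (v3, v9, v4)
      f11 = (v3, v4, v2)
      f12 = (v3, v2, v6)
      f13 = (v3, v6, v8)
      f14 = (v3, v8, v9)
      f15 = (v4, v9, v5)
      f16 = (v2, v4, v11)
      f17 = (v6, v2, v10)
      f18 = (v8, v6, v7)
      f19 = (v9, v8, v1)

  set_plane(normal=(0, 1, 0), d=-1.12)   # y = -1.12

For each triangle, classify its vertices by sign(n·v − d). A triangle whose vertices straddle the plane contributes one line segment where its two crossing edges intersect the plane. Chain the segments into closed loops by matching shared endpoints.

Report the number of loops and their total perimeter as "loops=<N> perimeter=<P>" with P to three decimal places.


Straddling triangles (8 of 20):
  (v11,v10,v2) [++-] → (-1.0268, -1.12, -0.206796)–(-1.0268, -1.12, 0.206796)  len=0.4136
  (v3,v9,v4) [-++] → (1.0268, -1.12, 0.206796)–(0.357594, -1.12, 0.876006)  len=0.9464
  (v3,v4,v2) [-+-] → (0.357594, -1.12, 0.876006)–(-0.357594, -1.12, 0.876006)  len=0.7152
  (v3,v2,v6) [--+] → (-0.357594, -1.12, -0.876006)–(0.357594, -1.12, -0.876006)  len=0.7152
  (v3,v6,v8) [-++] → (0.357594, -1.12, -0.876006)–(1.0268, -1.12, -0.206796)  len=0.9464
  (v3,v8,v9) [-++] → (1.0268, -1.12, -0.206796)–(1.0268, -1.12, 0.206796)  len=0.4136
  (v2,v4,v11) [-++] → (-0.357594, -1.12, 0.876006)–(-1.0268, -1.12, 0.206796)  len=0.9464
  (v6,v2,v10) [+-+] → (-0.357594, -1.12, -0.876006)–(-1.0268, -1.12, -0.206796)  len=0.9464

Chained into 1 loop(s):
  loop 1: 8 segments, perimeter = 6.0432
Total perimeter = 6.043

loops=1 perimeter=6.043


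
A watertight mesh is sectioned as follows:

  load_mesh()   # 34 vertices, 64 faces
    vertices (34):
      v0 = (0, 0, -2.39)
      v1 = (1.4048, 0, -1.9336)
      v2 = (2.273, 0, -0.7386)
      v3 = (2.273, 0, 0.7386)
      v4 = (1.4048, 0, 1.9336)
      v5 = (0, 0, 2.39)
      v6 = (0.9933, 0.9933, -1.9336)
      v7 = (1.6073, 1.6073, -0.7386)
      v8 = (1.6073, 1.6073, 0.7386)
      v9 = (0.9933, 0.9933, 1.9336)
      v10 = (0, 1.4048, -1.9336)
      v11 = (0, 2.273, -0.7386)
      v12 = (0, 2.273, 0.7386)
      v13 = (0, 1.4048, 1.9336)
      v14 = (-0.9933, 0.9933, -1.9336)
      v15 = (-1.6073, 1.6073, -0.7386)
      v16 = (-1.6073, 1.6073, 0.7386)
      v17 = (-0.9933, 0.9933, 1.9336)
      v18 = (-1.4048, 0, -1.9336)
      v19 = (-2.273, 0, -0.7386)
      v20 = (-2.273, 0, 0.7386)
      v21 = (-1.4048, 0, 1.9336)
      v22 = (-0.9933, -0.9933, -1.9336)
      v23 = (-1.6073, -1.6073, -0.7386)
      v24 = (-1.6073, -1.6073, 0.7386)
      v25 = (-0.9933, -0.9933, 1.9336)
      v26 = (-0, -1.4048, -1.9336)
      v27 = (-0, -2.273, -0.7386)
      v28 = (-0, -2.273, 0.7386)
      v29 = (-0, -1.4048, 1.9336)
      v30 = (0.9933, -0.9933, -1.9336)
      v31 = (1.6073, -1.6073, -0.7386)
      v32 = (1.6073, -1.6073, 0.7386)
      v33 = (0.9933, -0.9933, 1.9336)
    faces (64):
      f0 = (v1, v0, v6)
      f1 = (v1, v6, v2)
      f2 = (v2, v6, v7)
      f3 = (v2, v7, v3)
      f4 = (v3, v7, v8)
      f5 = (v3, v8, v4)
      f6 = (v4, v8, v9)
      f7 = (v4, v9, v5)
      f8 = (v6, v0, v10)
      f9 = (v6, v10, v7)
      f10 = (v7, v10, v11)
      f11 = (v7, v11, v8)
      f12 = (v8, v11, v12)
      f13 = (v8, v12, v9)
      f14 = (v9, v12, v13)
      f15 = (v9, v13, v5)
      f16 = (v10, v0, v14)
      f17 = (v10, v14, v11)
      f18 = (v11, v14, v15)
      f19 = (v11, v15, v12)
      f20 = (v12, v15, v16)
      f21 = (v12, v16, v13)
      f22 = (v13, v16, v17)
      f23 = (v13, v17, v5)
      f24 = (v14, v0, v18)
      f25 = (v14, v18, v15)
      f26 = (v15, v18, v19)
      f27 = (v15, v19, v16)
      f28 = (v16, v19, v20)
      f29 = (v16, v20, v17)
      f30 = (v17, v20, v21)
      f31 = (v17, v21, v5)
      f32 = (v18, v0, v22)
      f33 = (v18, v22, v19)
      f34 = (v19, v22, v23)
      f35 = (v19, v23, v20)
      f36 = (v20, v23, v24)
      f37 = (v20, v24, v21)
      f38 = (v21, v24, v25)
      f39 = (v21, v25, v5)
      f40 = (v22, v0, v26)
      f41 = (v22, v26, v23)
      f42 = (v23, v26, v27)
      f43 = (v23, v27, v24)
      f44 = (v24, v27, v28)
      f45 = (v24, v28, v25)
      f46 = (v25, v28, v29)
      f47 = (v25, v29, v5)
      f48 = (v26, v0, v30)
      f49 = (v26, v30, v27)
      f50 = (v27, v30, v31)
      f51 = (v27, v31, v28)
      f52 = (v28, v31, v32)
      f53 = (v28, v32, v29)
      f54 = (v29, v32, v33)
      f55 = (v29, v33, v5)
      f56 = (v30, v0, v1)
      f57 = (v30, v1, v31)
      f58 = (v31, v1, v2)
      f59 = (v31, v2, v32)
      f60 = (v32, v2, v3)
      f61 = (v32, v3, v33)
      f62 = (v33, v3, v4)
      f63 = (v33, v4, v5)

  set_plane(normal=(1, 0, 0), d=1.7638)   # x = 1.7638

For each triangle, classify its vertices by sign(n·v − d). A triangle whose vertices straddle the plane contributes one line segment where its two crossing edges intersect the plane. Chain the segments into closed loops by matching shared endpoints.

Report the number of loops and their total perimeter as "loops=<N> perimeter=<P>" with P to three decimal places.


loops=1 perimeter=8.615

Straddling triangles (10 of 64):
  (v1,v6,v2) [--+] → (1.7638, 0.39524, -1.2141)–(1.7638, 0, -1.43947)  len=0.4550
  (v2,v6,v7) [+--] → (1.7638, 0.39524, -1.2141)–(1.7638, 1.22944, -0.7386)  len=0.9602
  (v2,v7,v3) [+-+] → (1.7638, 1.22944, -0.7386)–(1.7638, 1.22944, -0.391324)  len=0.3473
  (v3,v7,v8) [+--] → (1.7638, 1.22944, -0.391324)–(1.7638, 1.22944, 0.7386)  len=1.1299
  (v3,v8,v4) [+--] → (1.7638, 1.22944, 0.7386)–(1.7638, 0, 1.43947)  len=1.4152
  (v31,v1,v2) [--+] → (1.7638, 0, -1.43947)–(1.7638, -1.22944, -0.7386)  len=1.4152
  (v31,v2,v32) [-+-] → (1.7638, -1.22944, -0.7386)–(1.7638, -1.22944, 0.391324)  len=1.1299
  (v32,v2,v3) [-++] → (1.7638, -1.22944, 0.391324)–(1.7638, -1.22944, 0.7386)  len=0.3473
  (v32,v3,v33) [-+-] → (1.7638, -1.22944, 0.7386)–(1.7638, -0.39524, 1.2141)  len=0.9602
  (v33,v3,v4) [-+-] → (1.7638, -0.39524, 1.2141)–(1.7638, 0, 1.43947)  len=0.4550

Chained into 1 loop(s):
  loop 1: 10 segments, perimeter = 8.6151
Total perimeter = 8.615


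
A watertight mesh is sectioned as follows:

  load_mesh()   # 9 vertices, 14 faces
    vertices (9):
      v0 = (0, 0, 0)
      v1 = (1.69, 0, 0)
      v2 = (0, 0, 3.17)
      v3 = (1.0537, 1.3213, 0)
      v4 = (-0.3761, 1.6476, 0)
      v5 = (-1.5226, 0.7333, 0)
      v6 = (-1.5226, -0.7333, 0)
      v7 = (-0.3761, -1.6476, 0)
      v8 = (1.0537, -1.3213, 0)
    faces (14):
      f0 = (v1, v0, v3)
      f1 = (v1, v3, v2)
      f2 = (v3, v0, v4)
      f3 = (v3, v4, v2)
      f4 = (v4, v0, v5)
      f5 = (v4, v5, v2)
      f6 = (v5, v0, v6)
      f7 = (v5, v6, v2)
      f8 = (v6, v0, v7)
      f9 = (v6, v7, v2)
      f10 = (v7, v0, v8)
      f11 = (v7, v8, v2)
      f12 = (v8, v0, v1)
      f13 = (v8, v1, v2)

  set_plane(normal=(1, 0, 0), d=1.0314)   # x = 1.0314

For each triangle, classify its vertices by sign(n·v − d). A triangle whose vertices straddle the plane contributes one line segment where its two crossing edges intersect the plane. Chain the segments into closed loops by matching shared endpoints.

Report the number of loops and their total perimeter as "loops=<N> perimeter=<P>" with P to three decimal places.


Straddling triangles (8 of 14):
  (v1,v0,v3) [+-+] → (1.0314, 0, 0)–(1.0314, 1.29334, 0)  len=1.2933
  (v1,v3,v2) [++-] → (1.0314, 1.29334, 0.0670884)–(1.0314, 0, 1.23536)  len=1.7429
  (v3,v0,v4) [+--] → (1.0314, 1.29334, 0)–(1.0314, 1.32639, 0)  len=0.0331
  (v3,v4,v2) [+--] → (1.0314, 1.32639, 0)–(1.0314, 1.29334, 0.0670884)  len=0.0748
  (v7,v0,v8) [--+] → (1.0314, -1.29334, 0)–(1.0314, -1.32639, 0)  len=0.0331
  (v7,v8,v2) [-+-] → (1.0314, -1.32639, 0)–(1.0314, -1.29334, 0.0670884)  len=0.0748
  (v8,v0,v1) [+-+] → (1.0314, -1.29334, 0)–(1.0314, 0, 0)  len=1.2933
  (v8,v1,v2) [++-] → (1.0314, 0, 1.23536)–(1.0314, -1.29334, 0.0670884)  len=1.7429

Chained into 1 loop(s):
  loop 1: 8 segments, perimeter = 6.2881
Total perimeter = 6.288

loops=1 perimeter=6.288


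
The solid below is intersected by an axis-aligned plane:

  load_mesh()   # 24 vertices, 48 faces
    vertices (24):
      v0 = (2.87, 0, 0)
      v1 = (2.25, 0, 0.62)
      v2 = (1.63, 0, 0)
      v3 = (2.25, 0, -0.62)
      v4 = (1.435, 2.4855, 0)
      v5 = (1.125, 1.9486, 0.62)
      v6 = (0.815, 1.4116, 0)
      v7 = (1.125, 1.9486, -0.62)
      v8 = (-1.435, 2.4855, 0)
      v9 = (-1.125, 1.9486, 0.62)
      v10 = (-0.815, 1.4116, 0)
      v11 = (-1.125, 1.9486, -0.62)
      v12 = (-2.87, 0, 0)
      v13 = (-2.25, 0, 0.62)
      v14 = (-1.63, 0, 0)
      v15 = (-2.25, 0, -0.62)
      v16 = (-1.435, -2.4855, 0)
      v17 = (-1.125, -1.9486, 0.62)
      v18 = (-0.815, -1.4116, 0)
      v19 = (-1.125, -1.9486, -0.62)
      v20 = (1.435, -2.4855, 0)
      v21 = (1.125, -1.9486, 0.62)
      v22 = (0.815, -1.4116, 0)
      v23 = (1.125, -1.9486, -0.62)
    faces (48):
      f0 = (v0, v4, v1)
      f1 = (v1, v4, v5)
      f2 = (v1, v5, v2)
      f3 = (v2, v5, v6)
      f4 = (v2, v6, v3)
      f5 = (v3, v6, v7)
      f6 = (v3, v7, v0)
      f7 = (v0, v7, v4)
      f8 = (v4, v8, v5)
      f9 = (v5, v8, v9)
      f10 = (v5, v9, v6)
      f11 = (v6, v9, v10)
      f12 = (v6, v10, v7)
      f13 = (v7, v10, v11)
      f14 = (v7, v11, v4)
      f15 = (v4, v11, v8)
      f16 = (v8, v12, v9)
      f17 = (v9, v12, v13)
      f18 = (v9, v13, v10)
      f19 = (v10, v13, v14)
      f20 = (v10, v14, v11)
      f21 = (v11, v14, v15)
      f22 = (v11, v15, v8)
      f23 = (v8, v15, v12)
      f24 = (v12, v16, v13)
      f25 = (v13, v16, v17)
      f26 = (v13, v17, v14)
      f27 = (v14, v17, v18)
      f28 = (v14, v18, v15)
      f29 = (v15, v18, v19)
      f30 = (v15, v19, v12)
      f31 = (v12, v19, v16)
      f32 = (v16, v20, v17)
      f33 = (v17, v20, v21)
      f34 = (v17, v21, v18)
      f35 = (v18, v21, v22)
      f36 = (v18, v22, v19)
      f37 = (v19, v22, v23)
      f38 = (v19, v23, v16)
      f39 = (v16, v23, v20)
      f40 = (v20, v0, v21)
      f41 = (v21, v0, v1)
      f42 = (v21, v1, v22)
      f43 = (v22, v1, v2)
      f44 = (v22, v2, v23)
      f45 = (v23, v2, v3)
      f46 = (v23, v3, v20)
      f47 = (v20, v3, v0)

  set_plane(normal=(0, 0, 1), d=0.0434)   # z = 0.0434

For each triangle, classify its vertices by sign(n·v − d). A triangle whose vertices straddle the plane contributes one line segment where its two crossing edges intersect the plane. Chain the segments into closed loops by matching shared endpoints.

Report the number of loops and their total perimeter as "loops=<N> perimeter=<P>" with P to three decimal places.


Straddling triangles (24 of 48):
  (v0,v4,v1) [--+] → (1.49205, 2.31151, 0.0434)–(2.8266, 0, 0.0434)  len=2.6691
  (v1,v4,v5) [+-+] → (1.49205, 2.31151, 0.0434)–(1.4133, 2.44792, 0.0434)  len=0.1575
  (v1,v5,v2) [++-] → (1.59465, 0.136402, 0.0434)–(1.6734, 0, 0.0434)  len=0.1575
  (v2,v5,v6) [-+-] → (1.59465, 0.136402, 0.0434)–(0.8367, 1.44919, 0.0434)  len=1.5159
  (v4,v8,v5) [--+] → (-1.2558, 2.44792, 0.0434)–(1.4133, 2.44792, 0.0434)  len=2.6691
  (v5,v8,v9) [+-+] → (-1.2558, 2.44792, 0.0434)–(-1.4133, 2.44792, 0.0434)  len=0.1575
  (v5,v9,v6) [++-] → (0.6792, 1.44919, 0.0434)–(0.8367, 1.44919, 0.0434)  len=0.1575
  (v6,v9,v10) [-+-] → (0.6792, 1.44919, 0.0434)–(-0.8367, 1.44919, 0.0434)  len=1.5159
  (v8,v12,v9) [--+] → (-2.74785, 0.136402, 0.0434)–(-1.4133, 2.44792, 0.0434)  len=2.6691
  (v9,v12,v13) [+-+] → (-2.74785, 0.136402, 0.0434)–(-2.8266, 0, 0.0434)  len=0.1575
  (v9,v13,v10) [++-] → (-0.91545, 1.31279, 0.0434)–(-0.8367, 1.44919, 0.0434)  len=0.1575
  (v10,v13,v14) [-+-] → (-0.91545, 1.31279, 0.0434)–(-1.6734, 0, 0.0434)  len=1.5159
  (v12,v16,v13) [--+] → (-1.49205, -2.31151, 0.0434)–(-2.8266, 0, 0.0434)  len=2.6691
  (v13,v16,v17) [+-+] → (-1.49205, -2.31151, 0.0434)–(-1.4133, -2.44792, 0.0434)  len=0.1575
  (v13,v17,v14) [++-] → (-1.59465, -0.136402, 0.0434)–(-1.6734, 0, 0.0434)  len=0.1575
  (v14,v17,v18) [-+-] → (-1.59465, -0.136402, 0.0434)–(-0.8367, -1.44919, 0.0434)  len=1.5159
  (v16,v20,v17) [--+] → (1.2558, -2.44792, 0.0434)–(-1.4133, -2.44792, 0.0434)  len=2.6691
  (v17,v20,v21) [+-+] → (1.2558, -2.44792, 0.0434)–(1.4133, -2.44792, 0.0434)  len=0.1575
  (v17,v21,v18) [++-] → (-0.6792, -1.44919, 0.0434)–(-0.8367, -1.44919, 0.0434)  len=0.1575
  (v18,v21,v22) [-+-] → (-0.6792, -1.44919, 0.0434)–(0.8367, -1.44919, 0.0434)  len=1.5159
  (v20,v0,v21) [--+] → (2.74785, -0.136402, 0.0434)–(1.4133, -2.44792, 0.0434)  len=2.6691
  (v21,v0,v1) [+-+] → (2.74785, -0.136402, 0.0434)–(2.8266, 0, 0.0434)  len=0.1575
  (v21,v1,v22) [++-] → (0.91545, -1.31279, 0.0434)–(0.8367, -1.44919, 0.0434)  len=0.1575
  (v22,v1,v2) [-+-] → (0.91545, -1.31279, 0.0434)–(1.6734, 0, 0.0434)  len=1.5159

Chained into 2 loop(s):
  loop 1: 12 segments, perimeter = 16.9596
  loop 2: 12 segments, perimeter = 10.0403
Total perimeter = 27.000

loops=2 perimeter=27.000


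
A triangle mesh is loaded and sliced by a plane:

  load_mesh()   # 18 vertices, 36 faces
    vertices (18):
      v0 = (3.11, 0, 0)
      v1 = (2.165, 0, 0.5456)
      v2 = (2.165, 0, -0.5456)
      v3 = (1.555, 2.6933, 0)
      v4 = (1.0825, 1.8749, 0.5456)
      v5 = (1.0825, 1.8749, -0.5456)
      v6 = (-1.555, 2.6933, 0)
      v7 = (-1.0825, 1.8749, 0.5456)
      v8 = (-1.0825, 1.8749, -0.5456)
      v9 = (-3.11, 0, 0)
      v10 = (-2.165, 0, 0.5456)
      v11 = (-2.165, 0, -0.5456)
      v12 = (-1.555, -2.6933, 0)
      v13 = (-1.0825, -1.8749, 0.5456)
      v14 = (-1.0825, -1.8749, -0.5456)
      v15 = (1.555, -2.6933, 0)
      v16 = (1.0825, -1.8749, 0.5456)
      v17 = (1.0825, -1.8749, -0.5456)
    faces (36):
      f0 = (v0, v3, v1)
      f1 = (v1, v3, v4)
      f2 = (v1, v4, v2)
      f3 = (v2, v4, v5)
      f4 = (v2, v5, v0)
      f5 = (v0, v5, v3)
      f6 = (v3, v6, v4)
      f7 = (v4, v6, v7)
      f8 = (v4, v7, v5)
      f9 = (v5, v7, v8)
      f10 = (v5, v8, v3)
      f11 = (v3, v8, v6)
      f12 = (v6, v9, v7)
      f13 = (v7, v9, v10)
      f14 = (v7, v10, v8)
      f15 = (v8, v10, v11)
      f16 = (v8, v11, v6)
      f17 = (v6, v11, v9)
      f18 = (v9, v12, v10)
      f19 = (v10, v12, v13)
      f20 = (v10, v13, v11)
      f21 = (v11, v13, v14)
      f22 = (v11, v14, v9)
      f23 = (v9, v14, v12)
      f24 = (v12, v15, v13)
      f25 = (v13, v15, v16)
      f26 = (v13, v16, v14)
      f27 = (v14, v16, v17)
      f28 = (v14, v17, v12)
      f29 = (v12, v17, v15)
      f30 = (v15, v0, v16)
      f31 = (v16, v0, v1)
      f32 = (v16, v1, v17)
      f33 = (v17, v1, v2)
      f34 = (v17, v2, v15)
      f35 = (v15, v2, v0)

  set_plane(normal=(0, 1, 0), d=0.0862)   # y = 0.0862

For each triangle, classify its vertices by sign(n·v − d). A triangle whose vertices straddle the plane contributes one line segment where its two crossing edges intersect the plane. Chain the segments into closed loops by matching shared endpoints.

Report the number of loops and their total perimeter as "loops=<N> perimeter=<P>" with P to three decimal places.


loops=2 perimeter=6.547

Straddling triangles (12 of 36):
  (v0,v3,v1) [-+-] → (3.06023, 0.0862, 0)–(2.14548, 0.0862, 0.528138)  len=1.0563
  (v1,v3,v4) [-++] → (2.14548, 0.0862, 0.528138)–(2.11523, 0.0862, 0.5456)  len=0.0349
  (v1,v4,v2) [-+-] → (2.11523, 0.0862, 0.5456)–(2.11523, 0.0862, -0.495431)  len=1.0410
  (v2,v4,v5) [-++] → (2.11523, 0.0862, -0.495431)–(2.11523, 0.0862, -0.5456)  len=0.0502
  (v2,v5,v0) [-+-] → (2.11523, 0.0862, -0.5456)–(3.01678, 0.0862, -0.0250844)  len=1.0410
  (v0,v5,v3) [-++] → (3.01678, 0.0862, -0.0250844)–(3.06023, 0.0862, 0)  len=0.0502
  (v6,v9,v7) [+-+] → (-3.06023, 0.0862, 0)–(-3.01678, 0.0862, 0.0250844)  len=0.0502
  (v7,v9,v10) [+--] → (-3.01678, 0.0862, 0.0250844)–(-2.11523, 0.0862, 0.5456)  len=1.0410
  (v7,v10,v8) [+-+] → (-2.11523, 0.0862, 0.5456)–(-2.11523, 0.0862, 0.495431)  len=0.0502
  (v8,v10,v11) [+--] → (-2.11523, 0.0862, 0.495431)–(-2.11523, 0.0862, -0.5456)  len=1.0410
  (v8,v11,v6) [+-+] → (-2.11523, 0.0862, -0.5456)–(-2.14548, 0.0862, -0.528138)  len=0.0349
  (v6,v11,v9) [+--] → (-2.14548, 0.0862, -0.528138)–(-3.06023, 0.0862, 0)  len=1.0563

Chained into 2 loop(s):
  loop 1: 6 segments, perimeter = 3.2736
  loop 2: 6 segments, perimeter = 3.2736
Total perimeter = 6.547


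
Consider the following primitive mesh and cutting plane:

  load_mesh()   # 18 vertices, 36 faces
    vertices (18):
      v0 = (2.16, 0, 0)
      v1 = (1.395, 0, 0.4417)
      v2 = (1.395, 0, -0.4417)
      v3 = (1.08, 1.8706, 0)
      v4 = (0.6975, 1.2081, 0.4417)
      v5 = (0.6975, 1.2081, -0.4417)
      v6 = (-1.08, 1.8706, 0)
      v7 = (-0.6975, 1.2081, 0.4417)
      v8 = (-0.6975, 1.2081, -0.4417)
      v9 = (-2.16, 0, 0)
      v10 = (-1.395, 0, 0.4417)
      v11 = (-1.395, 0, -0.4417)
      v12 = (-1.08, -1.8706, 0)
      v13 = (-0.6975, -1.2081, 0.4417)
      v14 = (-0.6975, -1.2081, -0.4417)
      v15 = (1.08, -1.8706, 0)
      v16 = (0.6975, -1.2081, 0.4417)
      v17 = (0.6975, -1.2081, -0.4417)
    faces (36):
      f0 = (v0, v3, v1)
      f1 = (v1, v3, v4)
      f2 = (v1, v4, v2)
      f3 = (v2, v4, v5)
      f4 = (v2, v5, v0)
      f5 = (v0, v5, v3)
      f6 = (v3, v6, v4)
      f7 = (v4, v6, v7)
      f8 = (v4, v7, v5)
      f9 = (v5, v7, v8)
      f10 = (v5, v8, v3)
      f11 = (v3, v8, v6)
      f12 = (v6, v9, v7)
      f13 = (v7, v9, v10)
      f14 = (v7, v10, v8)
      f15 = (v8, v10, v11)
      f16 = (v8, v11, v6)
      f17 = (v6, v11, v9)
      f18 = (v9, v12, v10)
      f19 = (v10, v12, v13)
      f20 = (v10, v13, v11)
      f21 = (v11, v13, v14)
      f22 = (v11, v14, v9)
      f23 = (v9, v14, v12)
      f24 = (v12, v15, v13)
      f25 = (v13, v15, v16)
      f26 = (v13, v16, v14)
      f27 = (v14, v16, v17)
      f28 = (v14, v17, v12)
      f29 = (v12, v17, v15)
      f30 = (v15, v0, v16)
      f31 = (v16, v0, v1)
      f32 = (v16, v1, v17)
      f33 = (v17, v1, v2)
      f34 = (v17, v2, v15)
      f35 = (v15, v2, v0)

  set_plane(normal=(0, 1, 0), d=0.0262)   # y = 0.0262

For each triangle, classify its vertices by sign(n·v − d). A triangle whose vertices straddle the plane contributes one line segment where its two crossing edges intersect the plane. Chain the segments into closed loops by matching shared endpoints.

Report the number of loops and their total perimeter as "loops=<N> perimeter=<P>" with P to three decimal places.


loops=2 perimeter=5.300

Straddling triangles (12 of 36):
  (v0,v3,v1) [-+-] → (2.14487, 0.0262, 0)–(1.39059, 0.0262, 0.435513)  len=0.8710
  (v1,v3,v4) [-++] → (1.39059, 0.0262, 0.435513)–(1.37987, 0.0262, 0.4417)  len=0.0124
  (v1,v4,v2) [-+-] → (1.37987, 0.0262, 0.4417)–(1.37987, 0.0262, -0.422542)  len=0.8642
  (v2,v4,v5) [-++] → (1.37987, 0.0262, -0.422542)–(1.37987, 0.0262, -0.4417)  len=0.0192
  (v2,v5,v0) [-+-] → (1.37987, 0.0262, -0.4417)–(2.12828, 0.0262, -0.00957912)  len=0.8642
  (v0,v5,v3) [-++] → (2.12828, 0.0262, -0.00957912)–(2.14487, 0.0262, 0)  len=0.0192
  (v6,v9,v7) [+-+] → (-2.14487, 0.0262, 0)–(-2.12828, 0.0262, 0.00957912)  len=0.0192
  (v7,v9,v10) [+--] → (-2.12828, 0.0262, 0.00957912)–(-1.37987, 0.0262, 0.4417)  len=0.8642
  (v7,v10,v8) [+-+] → (-1.37987, 0.0262, 0.4417)–(-1.37987, 0.0262, 0.422542)  len=0.0192
  (v8,v10,v11) [+--] → (-1.37987, 0.0262, 0.422542)–(-1.37987, 0.0262, -0.4417)  len=0.8642
  (v8,v11,v6) [+-+] → (-1.37987, 0.0262, -0.4417)–(-1.39059, 0.0262, -0.435513)  len=0.0124
  (v6,v11,v9) [+--] → (-1.39059, 0.0262, -0.435513)–(-2.14487, 0.0262, 0)  len=0.8710

Chained into 2 loop(s):
  loop 1: 6 segments, perimeter = 2.6501
  loop 2: 6 segments, perimeter = 2.6501
Total perimeter = 5.300


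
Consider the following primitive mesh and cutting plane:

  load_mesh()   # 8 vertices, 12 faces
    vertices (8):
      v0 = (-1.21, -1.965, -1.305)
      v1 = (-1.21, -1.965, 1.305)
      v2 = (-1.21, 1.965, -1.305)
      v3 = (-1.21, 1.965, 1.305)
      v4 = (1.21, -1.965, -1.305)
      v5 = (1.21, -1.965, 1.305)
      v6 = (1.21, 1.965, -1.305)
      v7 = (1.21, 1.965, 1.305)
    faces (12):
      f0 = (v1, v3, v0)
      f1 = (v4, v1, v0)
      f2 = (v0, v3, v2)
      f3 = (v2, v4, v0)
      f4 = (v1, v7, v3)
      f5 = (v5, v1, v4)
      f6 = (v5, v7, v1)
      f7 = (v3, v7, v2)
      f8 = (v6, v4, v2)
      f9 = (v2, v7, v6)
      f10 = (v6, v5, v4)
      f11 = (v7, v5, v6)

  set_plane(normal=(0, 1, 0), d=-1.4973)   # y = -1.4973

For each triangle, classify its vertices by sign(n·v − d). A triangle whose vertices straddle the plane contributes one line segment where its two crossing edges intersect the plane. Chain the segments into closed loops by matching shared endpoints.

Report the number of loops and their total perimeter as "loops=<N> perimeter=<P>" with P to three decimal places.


Straddling triangles (8 of 12):
  (v1,v3,v0) [-+-] → (-1.21, -1.4973, 1.305)–(-1.21, -1.4973, -0.99439)  len=2.2994
  (v0,v3,v2) [-++] → (-1.21, -1.4973, -0.99439)–(-1.21, -1.4973, -1.305)  len=0.3106
  (v2,v4,v0) [+--] → (0.922002, -1.4973, -1.305)–(-1.21, -1.4973, -1.305)  len=2.1320
  (v1,v7,v3) [-++] → (-0.922002, -1.4973, 1.305)–(-1.21, -1.4973, 1.305)  len=0.2880
  (v5,v7,v1) [-+-] → (1.21, -1.4973, 1.305)–(-0.922002, -1.4973, 1.305)  len=2.1320
  (v6,v4,v2) [+-+] → (1.21, -1.4973, -1.305)–(0.922002, -1.4973, -1.305)  len=0.2880
  (v6,v5,v4) [+--] → (1.21, -1.4973, 0.99439)–(1.21, -1.4973, -1.305)  len=2.2994
  (v7,v5,v6) [+-+] → (1.21, -1.4973, 1.305)–(1.21, -1.4973, 0.99439)  len=0.3106

Chained into 1 loop(s):
  loop 1: 8 segments, perimeter = 10.0600
Total perimeter = 10.060

loops=1 perimeter=10.060


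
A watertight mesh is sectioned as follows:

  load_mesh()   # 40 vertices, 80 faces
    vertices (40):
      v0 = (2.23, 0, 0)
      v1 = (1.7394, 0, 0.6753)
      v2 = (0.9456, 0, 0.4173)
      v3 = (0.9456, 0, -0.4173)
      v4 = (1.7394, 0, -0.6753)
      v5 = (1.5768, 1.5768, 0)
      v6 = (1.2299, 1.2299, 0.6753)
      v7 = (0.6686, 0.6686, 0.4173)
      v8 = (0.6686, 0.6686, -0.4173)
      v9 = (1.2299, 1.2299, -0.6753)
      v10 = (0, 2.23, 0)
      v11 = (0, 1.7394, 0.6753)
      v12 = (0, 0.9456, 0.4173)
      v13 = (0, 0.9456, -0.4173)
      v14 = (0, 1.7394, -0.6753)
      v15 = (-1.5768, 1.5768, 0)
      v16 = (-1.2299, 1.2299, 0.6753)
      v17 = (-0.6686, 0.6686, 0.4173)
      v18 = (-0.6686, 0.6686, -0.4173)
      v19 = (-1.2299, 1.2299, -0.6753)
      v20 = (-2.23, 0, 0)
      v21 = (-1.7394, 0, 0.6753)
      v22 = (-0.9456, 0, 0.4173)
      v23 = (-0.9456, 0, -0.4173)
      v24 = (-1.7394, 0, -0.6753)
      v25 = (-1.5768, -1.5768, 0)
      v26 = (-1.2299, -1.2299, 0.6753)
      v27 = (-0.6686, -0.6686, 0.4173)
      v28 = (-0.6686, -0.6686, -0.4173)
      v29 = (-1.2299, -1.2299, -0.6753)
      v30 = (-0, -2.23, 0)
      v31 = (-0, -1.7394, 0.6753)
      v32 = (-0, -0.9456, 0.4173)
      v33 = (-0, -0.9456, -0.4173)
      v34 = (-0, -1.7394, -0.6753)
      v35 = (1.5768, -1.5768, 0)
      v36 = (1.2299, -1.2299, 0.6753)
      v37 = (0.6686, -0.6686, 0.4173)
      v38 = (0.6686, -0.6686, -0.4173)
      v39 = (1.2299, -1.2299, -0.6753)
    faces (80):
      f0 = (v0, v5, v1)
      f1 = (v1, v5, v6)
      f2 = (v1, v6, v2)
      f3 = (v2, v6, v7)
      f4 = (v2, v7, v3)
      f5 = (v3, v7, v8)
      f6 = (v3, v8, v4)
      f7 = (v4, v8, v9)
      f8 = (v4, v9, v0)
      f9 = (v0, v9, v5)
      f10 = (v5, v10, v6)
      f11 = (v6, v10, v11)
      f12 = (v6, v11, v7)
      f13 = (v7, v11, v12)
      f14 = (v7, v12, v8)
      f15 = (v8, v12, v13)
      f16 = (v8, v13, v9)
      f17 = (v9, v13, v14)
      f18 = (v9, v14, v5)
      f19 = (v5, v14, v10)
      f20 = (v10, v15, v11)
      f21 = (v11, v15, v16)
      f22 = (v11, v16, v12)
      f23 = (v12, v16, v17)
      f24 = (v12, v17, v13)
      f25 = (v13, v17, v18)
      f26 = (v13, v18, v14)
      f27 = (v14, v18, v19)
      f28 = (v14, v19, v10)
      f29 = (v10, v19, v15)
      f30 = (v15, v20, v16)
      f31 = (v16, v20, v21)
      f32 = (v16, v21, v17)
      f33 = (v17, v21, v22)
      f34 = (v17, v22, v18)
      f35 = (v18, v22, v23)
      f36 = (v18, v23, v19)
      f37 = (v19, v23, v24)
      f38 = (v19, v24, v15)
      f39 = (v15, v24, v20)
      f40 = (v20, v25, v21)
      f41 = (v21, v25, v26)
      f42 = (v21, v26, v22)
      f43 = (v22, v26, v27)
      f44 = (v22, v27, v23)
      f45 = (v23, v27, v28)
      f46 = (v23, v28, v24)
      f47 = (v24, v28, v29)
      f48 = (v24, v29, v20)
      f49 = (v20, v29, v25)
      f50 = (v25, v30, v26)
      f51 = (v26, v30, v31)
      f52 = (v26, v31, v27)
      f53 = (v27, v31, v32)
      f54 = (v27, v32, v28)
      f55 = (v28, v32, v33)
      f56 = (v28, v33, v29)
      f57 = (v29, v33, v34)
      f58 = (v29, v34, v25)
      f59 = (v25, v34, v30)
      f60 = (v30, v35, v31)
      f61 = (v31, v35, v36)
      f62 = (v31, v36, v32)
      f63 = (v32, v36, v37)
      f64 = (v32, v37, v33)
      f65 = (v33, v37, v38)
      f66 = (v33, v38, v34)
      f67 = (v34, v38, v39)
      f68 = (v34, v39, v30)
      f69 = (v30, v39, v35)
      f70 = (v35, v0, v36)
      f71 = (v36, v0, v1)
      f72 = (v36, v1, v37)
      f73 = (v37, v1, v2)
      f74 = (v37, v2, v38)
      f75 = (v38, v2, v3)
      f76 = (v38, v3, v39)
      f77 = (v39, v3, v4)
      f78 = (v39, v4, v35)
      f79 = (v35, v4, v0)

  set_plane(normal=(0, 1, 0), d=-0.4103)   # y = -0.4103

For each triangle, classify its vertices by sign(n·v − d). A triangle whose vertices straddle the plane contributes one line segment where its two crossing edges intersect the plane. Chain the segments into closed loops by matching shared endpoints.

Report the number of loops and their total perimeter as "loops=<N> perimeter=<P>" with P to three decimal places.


Straddling triangles (20 of 80):
  (v20,v25,v21) [+-+] → (-2.06003, -0.4103, 0)–(-1.69709, -0.4103, 0.49958)  len=0.6175
  (v21,v25,v26) [+--] → (-1.69709, -0.4103, 0.49958)–(-1.56943, -0.4103, 0.6753)  len=0.2172
  (v21,v26,v22) [+-+] → (-1.56943, -0.4103, 0.6753)–(-1.04044, -0.4103, 0.50337)  len=0.5562
  (v22,v26,v27) [+--] → (-1.04044, -0.4103, 0.50337)–(-0.775613, -0.4103, 0.4173)  len=0.2785
  (v22,v27,v23) [+-+] → (-0.775613, -0.4103, 0.4173)–(-0.775613, -0.4103, 0.0948693)  len=0.3224
  (v23,v27,v28) [+--] → (-0.775613, -0.4103, 0.0948693)–(-0.775613, -0.4103, -0.4173)  len=0.5122
  (v23,v28,v24) [+-+] → (-0.775613, -0.4103, -0.4173)–(-1.08228, -0.4103, -0.516973)  len=0.3225
  (v24,v28,v29) [+--] → (-1.08228, -0.4103, -0.516973)–(-1.56943, -0.4103, -0.6753)  len=0.5122
  (v24,v29,v20) [+-+] → (-1.56943, -0.4103, -0.6753)–(-1.89636, -0.4103, -0.225283)  len=0.5562
  (v20,v29,v25) [+--] → (-1.89636, -0.4103, -0.225283)–(-2.06003, -0.4103, 0)  len=0.2785
  (v35,v0,v36) [-+-] → (2.06003, -0.4103, 0)–(1.89636, -0.4103, 0.225283)  len=0.2785
  (v36,v0,v1) [-++] → (1.89636, -0.4103, 0.225283)–(1.56943, -0.4103, 0.6753)  len=0.5562
  (v36,v1,v37) [-+-] → (1.56943, -0.4103, 0.6753)–(1.08228, -0.4103, 0.516973)  len=0.5122
  (v37,v1,v2) [-++] → (1.08228, -0.4103, 0.516973)–(0.775613, -0.4103, 0.4173)  len=0.3225
  (v37,v2,v38) [-+-] → (0.775613, -0.4103, 0.4173)–(0.775613, -0.4103, -0.0948693)  len=0.5122
  (v38,v2,v3) [-++] → (0.775613, -0.4103, -0.0948693)–(0.775613, -0.4103, -0.4173)  len=0.3224
  (v38,v3,v39) [-+-] → (0.775613, -0.4103, -0.4173)–(1.04044, -0.4103, -0.50337)  len=0.2785
  (v39,v3,v4) [-++] → (1.04044, -0.4103, -0.50337)–(1.56943, -0.4103, -0.6753)  len=0.5562
  (v39,v4,v35) [-+-] → (1.56943, -0.4103, -0.6753)–(1.69709, -0.4103, -0.49958)  len=0.2172
  (v35,v4,v0) [-++] → (1.69709, -0.4103, -0.49958)–(2.06003, -0.4103, 0)  len=0.6175

Chained into 2 loop(s):
  loop 1: 10 segments, perimeter = 4.1734
  loop 2: 10 segments, perimeter = 4.1734
Total perimeter = 8.347

loops=2 perimeter=8.347


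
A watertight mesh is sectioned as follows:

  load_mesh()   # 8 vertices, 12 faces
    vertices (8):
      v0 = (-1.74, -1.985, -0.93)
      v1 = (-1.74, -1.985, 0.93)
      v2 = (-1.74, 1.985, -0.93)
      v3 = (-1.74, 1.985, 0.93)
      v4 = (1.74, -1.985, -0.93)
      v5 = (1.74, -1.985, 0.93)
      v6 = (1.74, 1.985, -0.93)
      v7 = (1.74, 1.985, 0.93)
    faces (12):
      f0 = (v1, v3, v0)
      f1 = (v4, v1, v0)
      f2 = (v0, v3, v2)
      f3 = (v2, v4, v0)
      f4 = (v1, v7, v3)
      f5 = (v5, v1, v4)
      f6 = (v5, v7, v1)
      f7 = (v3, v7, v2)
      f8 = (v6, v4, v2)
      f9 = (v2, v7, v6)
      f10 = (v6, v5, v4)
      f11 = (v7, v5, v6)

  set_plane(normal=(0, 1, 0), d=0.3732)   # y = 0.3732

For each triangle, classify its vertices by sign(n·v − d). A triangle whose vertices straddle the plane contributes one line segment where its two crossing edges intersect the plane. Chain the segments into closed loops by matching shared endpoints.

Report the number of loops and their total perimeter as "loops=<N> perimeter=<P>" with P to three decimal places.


loops=1 perimeter=10.680

Straddling triangles (8 of 12):
  (v1,v3,v0) [-+-] → (-1.74, 0.3732, 0.93)–(-1.74, 0.3732, 0.174849)  len=0.7552
  (v0,v3,v2) [-++] → (-1.74, 0.3732, 0.174849)–(-1.74, 0.3732, -0.93)  len=1.1048
  (v2,v4,v0) [+--] → (-0.327138, 0.3732, -0.93)–(-1.74, 0.3732, -0.93)  len=1.4129
  (v1,v7,v3) [-++] → (0.327138, 0.3732, 0.93)–(-1.74, 0.3732, 0.93)  len=2.0671
  (v5,v7,v1) [-+-] → (1.74, 0.3732, 0.93)–(0.327138, 0.3732, 0.93)  len=1.4129
  (v6,v4,v2) [+-+] → (1.74, 0.3732, -0.93)–(-0.327138, 0.3732, -0.93)  len=2.0671
  (v6,v5,v4) [+--] → (1.74, 0.3732, -0.174849)–(1.74, 0.3732, -0.93)  len=0.7552
  (v7,v5,v6) [+-+] → (1.74, 0.3732, 0.93)–(1.74, 0.3732, -0.174849)  len=1.1048

Chained into 1 loop(s):
  loop 1: 8 segments, perimeter = 10.6800
Total perimeter = 10.680


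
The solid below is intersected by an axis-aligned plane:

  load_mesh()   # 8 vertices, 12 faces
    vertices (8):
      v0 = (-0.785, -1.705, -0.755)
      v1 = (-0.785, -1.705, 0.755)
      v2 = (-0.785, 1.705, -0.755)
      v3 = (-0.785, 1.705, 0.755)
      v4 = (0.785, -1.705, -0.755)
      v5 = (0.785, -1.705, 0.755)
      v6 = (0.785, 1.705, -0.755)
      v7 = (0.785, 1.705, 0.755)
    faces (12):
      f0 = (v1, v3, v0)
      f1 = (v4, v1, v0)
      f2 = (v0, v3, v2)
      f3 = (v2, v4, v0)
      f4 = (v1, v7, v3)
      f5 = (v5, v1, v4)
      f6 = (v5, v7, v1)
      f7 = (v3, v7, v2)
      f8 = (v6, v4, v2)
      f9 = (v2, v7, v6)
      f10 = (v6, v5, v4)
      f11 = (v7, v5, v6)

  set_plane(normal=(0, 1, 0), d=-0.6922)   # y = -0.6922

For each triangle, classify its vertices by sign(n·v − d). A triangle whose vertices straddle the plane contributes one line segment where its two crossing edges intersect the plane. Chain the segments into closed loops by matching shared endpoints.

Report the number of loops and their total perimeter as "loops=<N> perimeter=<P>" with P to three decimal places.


Straddling triangles (8 of 12):
  (v1,v3,v0) [-+-] → (-0.785, -0.6922, 0.755)–(-0.785, -0.6922, -0.306517)  len=1.0615
  (v0,v3,v2) [-++] → (-0.785, -0.6922, -0.306517)–(-0.785, -0.6922, -0.755)  len=0.4485
  (v2,v4,v0) [+--] → (0.318696, -0.6922, -0.755)–(-0.785, -0.6922, -0.755)  len=1.1037
  (v1,v7,v3) [-++] → (-0.318696, -0.6922, 0.755)–(-0.785, -0.6922, 0.755)  len=0.4663
  (v5,v7,v1) [-+-] → (0.785, -0.6922, 0.755)–(-0.318696, -0.6922, 0.755)  len=1.1037
  (v6,v4,v2) [+-+] → (0.785, -0.6922, -0.755)–(0.318696, -0.6922, -0.755)  len=0.4663
  (v6,v5,v4) [+--] → (0.785, -0.6922, 0.306517)–(0.785, -0.6922, -0.755)  len=1.0615
  (v7,v5,v6) [+-+] → (0.785, -0.6922, 0.755)–(0.785, -0.6922, 0.306517)  len=0.4485

Chained into 1 loop(s):
  loop 1: 8 segments, perimeter = 6.1600
Total perimeter = 6.160

loops=1 perimeter=6.160


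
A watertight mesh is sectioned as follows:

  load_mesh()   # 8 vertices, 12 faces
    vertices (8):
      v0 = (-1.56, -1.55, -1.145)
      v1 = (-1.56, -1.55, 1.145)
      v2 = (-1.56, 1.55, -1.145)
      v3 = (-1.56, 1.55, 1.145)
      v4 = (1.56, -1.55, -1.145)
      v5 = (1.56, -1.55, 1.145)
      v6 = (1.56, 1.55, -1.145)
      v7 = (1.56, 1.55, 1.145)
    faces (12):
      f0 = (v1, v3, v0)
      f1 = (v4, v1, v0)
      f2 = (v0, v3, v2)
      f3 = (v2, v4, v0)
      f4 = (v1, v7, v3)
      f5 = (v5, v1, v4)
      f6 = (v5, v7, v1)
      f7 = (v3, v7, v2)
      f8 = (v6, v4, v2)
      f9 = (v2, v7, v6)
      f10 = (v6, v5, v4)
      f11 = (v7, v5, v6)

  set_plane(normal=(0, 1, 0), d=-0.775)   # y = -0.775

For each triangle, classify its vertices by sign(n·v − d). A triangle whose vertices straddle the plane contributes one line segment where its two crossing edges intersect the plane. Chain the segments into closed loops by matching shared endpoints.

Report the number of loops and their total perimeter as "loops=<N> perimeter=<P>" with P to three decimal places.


Straddling triangles (8 of 12):
  (v1,v3,v0) [-+-] → (-1.56, -0.775, 1.145)–(-1.56, -0.775, -0.5725)  len=1.7175
  (v0,v3,v2) [-++] → (-1.56, -0.775, -0.5725)–(-1.56, -0.775, -1.145)  len=0.5725
  (v2,v4,v0) [+--] → (0.78, -0.775, -1.145)–(-1.56, -0.775, -1.145)  len=2.3400
  (v1,v7,v3) [-++] → (-0.78, -0.775, 1.145)–(-1.56, -0.775, 1.145)  len=0.7800
  (v5,v7,v1) [-+-] → (1.56, -0.775, 1.145)–(-0.78, -0.775, 1.145)  len=2.3400
  (v6,v4,v2) [+-+] → (1.56, -0.775, -1.145)–(0.78, -0.775, -1.145)  len=0.7800
  (v6,v5,v4) [+--] → (1.56, -0.775, 0.5725)–(1.56, -0.775, -1.145)  len=1.7175
  (v7,v5,v6) [+-+] → (1.56, -0.775, 1.145)–(1.56, -0.775, 0.5725)  len=0.5725

Chained into 1 loop(s):
  loop 1: 8 segments, perimeter = 10.8200
Total perimeter = 10.820

loops=1 perimeter=10.820
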